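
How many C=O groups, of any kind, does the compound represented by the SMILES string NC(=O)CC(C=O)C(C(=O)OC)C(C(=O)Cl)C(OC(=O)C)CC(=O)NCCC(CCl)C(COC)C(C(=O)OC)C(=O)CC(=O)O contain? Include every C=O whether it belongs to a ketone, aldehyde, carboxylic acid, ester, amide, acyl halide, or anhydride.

9

H2NCO: amide, 1 C=O (running total 1).
CH(CHO): aldehyde, 1 C=O (running total 2).
CH(COOCH3): ester, 1 C=O (running total 3).
CH(COCl): acyl halide, 1 C=O (running total 4).
CH(OCOCH3): ester, 1 C=O (running total 5).
CH2CONHCH2: amide, 1 C=O (running total 6).
CH(COOCH3): ester, 1 C=O (running total 7).
CO: ketone, 1 C=O (running total 8).
COOH: carboxylic acid, 1 C=O (running total 9).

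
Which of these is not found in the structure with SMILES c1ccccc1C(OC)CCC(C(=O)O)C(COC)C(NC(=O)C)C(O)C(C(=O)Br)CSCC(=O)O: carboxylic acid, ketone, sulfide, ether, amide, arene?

amide: present (CH(NHCOCH3) — pendant –NHC(=O)CH3: N bonded to a carbonyl → amide (not amine)).
sulfide: present (CH2SCH2 — C–S–C linkage → sulfide (thioether)).
ether: present (CH(OCH3) — pendant –OCH3: C–O–C with sp³ C, no adjacent C=O → ether).
carboxylic acid: present (CH(COOH) — pendant –COOH: carbonyl C bonded to C and –OH → carboxylic acid).
arene: present (C6H5 — C6H5– phenyl ring → arene).
ketone: absent. In CH(NHCOCH3), the C=O is bonded to nitrogen, which defines an amide, not a ketone. In each of CH(COOH) and COOH, the C=O bears an –OH, making it a carboxylic acid rather than a ketone. In CH(COBr), the C=O is bonded to a halogen, which defines an acyl halide, not a ketone.

ketone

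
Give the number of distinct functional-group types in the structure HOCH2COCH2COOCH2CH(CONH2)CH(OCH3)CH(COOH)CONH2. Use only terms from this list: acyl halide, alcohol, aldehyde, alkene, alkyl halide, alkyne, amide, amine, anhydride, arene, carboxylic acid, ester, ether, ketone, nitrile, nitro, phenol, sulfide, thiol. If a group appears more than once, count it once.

HO– on an sp³ carbon → alcohol.
–C(=O)– with carbon on both sides → ketone.
–C(=O)–O–C with C on the carbonyl side → ester.
pendant –CONH2: carbonyl C bonded to C and N → amide.
pendant –OCH3: C–O–C with sp³ C, no adjacent C=O → ether.
pendant –COOH: carbonyl C bonded to C and –OH → carboxylic acid.
–C(=O)NH2: carbonyl C bonded to C and to N → amide (the N is not a separate amine).
Distinct types present: alcohol, amide, carboxylic acid, ester, ether, ketone.

6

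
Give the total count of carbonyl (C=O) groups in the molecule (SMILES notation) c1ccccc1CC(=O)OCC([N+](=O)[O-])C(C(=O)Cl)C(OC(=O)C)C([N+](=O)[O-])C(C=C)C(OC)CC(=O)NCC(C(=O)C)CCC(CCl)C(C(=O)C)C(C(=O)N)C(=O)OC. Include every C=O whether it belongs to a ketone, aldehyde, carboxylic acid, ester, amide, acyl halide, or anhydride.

8

CH2COOCH2: ester, 1 C=O (running total 1).
CH(COCl): acyl halide, 1 C=O (running total 2).
CH(OCOCH3): ester, 1 C=O (running total 3).
CH2CONHCH2: amide, 1 C=O (running total 4).
CH(COCH3): ketone, 1 C=O (running total 5).
CH(COCH3): ketone, 1 C=O (running total 6).
CH(CONH2): amide, 1 C=O (running total 7).
COOCH3: ester, 1 C=O (running total 8).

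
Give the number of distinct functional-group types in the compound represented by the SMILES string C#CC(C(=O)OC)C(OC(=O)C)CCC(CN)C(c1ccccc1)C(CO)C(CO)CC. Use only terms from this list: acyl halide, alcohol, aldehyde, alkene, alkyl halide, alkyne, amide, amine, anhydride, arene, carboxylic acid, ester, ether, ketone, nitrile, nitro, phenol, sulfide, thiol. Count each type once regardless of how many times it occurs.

5

C≡C triple bond → alkyne.
pendant –COOCH3: carbonyl C bonded to C and –OCH3 → ester.
pendant –OC(=O)CH3: an acyloxy group → ester.
pendant –CH2NH2: N on sp³ C, no adjacent C=O → amine.
pendant –C6H5: benzene ring → arene.
pendant –CH2OH on an sp³ backbone C → alcohol.
pendant –CH2OH on an sp³ backbone C → alcohol.
Distinct types present: alcohol, alkyne, amine, arene, ester.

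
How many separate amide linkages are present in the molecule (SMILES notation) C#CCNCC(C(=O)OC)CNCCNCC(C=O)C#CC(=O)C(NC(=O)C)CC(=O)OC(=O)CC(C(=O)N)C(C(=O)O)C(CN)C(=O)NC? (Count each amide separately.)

Taking each segment in turn:
  HC≡C: C≡C triple bond → alkyne.
  CH2NHCH2: C–N–C with sp³ carbons and no adjacent C=O → amine (secondary).
  CH(COOCH3): pendant –COOCH3: carbonyl C bonded to C and –OCH3 → ester.
  CH2NHCH2: C–N–C with sp³ carbons and no adjacent C=O → amine (secondary).
  CH2NHCH2: C–N–C with sp³ carbons and no adjacent C=O → amine (secondary).
  CH(CHO): pendant –CHO: carbonyl C bonded to C and H → aldehyde.
  C≡C: C≡C triple bond → alkyne.
  CO: –C(=O)– with carbon on both sides → ketone.
  CH(NHCOCH3): pendant –NHC(=O)CH3: N bonded to a carbonyl → amide (not amine).
  CH2CO-O-COCH2: two acyl groups sharing one oxygen, –C(=O)–O–C(=O)– → anhydride.
  CH(CONH2): pendant –CONH2: carbonyl C bonded to C and N → amide.
  CH(COOH): pendant –COOH: carbonyl C bonded to C and –OH → carboxylic acid.
  CH(CH2NH2): pendant –CH2NH2: N on sp³ C, no adjacent C=O → amine.
  CONHCH3: –C(=O)NHCH3: carbonyl C bonded to C and to N → amide (the N is not an amine).
Amide appears at: CH(NHCOCH3), CH(CONH2), CONHCH3 → 3.

3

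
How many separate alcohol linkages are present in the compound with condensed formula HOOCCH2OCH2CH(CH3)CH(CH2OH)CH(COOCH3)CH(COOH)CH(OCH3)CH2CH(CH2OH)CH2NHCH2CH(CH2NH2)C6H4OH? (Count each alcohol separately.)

–COOH: carbonyl C bonded to –OH and C → carboxylic acid (the –OH is not a separate alcohol).
C–O–C with sp³ carbons on both sides and no adjacent C=O → ether.
pendant –CH2OH on an sp³ backbone C → alcohol.
pendant –COOCH3: carbonyl C bonded to C and –OCH3 → ester.
pendant –COOH: carbonyl C bonded to C and –OH → carboxylic acid.
pendant –OCH3: C–O–C with sp³ C, no adjacent C=O → ether.
pendant –CH2OH on an sp³ backbone C → alcohol.
C–N–C with sp³ carbons and no adjacent C=O → amine (secondary).
pendant –CH2NH2: N on sp³ C, no adjacent C=O → amine.
–OH attached directly to an aromatic ring → phenol (not alcohol); the ring itself is an arene.
Alcohol appears at: CH(CH2OH), CH(CH2OH) → 2.

2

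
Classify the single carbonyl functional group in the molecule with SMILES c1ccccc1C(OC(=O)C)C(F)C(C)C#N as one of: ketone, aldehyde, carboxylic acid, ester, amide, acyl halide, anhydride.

The carbonyl is in the CH(OCOCH3) segment: pendant –OC(=O)CH3: an acyloxy group → ester.

ester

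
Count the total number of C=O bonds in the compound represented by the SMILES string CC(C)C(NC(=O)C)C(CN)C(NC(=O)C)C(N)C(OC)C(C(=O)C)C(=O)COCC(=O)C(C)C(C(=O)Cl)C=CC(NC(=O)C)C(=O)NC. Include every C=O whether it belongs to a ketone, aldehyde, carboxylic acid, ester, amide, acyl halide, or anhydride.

8

CH(NHCOCH3): amide, 1 C=O (running total 1).
CH(NHCOCH3): amide, 1 C=O (running total 2).
CH(COCH3): ketone, 1 C=O (running total 3).
CO: ketone, 1 C=O (running total 4).
CO: ketone, 1 C=O (running total 5).
CH(COCl): acyl halide, 1 C=O (running total 6).
CH(NHCOCH3): amide, 1 C=O (running total 7).
CONHCH3: amide, 1 C=O (running total 8).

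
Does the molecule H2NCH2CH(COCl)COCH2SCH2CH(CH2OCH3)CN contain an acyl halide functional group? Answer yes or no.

Reading the structure from left to right:
  H2NCH2: –NH2 on an sp³ carbon with no adjacent C=O → amine.
  CH(COCl): pendant –C(=O)X: carbonyl C bonded to C and halogen → acyl halide.
  CO: –C(=O)– with carbon on both sides → ketone.
  CH2SCH2: C–S–C linkage → sulfide (thioether).
  CH(CH2OCH3): pendant –CH2OCH3: C–O–C linkage → ether.
  CN: –C≡N: carbon triple-bonded to nitrogen → nitrile.
The CH(COCl) segment supplies the acyl halide: pendant –C(=O)X: carbonyl C bonded to C and halogen → acyl halide.

yes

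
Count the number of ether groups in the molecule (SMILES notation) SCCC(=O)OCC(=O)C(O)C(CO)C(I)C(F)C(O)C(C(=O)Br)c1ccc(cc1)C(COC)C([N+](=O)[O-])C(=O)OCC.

Reading the structure from left to right:
  HSCH2: –SH on an sp³ carbon → thiol.
  CH2COOCH2: –C(=O)–O–C with C on the carbonyl side → ester.
  CO: –C(=O)– with carbon on both sides → ketone.
  CH(OH): –OH on an sp³ carbon → alcohol (secondary).
  CH(CH2OH): pendant –CH2OH on an sp³ backbone C → alcohol.
  CH(I): halogen on an sp³ carbon → alkyl halide.
  CH(F): halogen on an sp³ carbon → alkyl halide.
  CH(OH): –OH on an sp³ carbon → alcohol (secondary).
  CH(COBr): pendant –C(=O)X: carbonyl C bonded to C and halogen → acyl halide.
  C6H4: para-disubstituted benzene ring → arene.
  CH(CH2OCH3): pendant –CH2OCH3: C–O–C linkage → ether.
  CH(NO2): –NO2 on an sp³ carbon → nitro (the N=O is not a carbonyl).
  COOCH2CH3: –C(=O)OCH2CH3: carbonyl C bonded to C and to –OEt → ester.
Ether appears at: CH(CH2OCH3) → 1.

1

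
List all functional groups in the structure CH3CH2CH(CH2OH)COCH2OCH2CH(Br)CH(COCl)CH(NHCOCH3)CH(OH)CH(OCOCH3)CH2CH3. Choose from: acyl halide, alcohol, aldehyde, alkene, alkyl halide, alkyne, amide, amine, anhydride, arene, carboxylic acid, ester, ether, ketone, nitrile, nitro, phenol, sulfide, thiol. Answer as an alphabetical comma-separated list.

pendant –CH2OH on an sp³ backbone C → alcohol.
–C(=O)– with carbon on both sides → ketone.
C–O–C with sp³ carbons on both sides and no adjacent C=O → ether.
halogen on an sp³ carbon → alkyl halide.
pendant –C(=O)X: carbonyl C bonded to C and halogen → acyl halide.
pendant –NHC(=O)CH3: N bonded to a carbonyl → amide (not amine).
–OH on an sp³ carbon → alcohol (secondary).
pendant –OC(=O)CH3: an acyloxy group → ester.

acyl halide, alcohol, alkyl halide, amide, ester, ether, ketone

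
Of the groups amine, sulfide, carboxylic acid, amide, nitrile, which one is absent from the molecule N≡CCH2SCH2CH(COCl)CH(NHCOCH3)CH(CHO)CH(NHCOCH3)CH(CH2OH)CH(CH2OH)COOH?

amine

carboxylic acid: present (COOH — –COOH: carbonyl C bonded to –OH and C → carboxylic acid (the –OH is not a separate alcohol)).
nitrile: present (N≡C — N≡C–: carbon triple-bonded to nitrogen → nitrile).
amide: present (CH(NHCOCH3) — pendant –NHC(=O)CH3: N bonded to a carbonyl → amide (not amine)).
sulfide: present (CH2SCH2 — C–S–C linkage → sulfide (thioether)).
amine: absent. In CH(NHCOCH3), the nitrogen is bonded directly to a carbonyl carbon, making it part of an amide, not a free amine.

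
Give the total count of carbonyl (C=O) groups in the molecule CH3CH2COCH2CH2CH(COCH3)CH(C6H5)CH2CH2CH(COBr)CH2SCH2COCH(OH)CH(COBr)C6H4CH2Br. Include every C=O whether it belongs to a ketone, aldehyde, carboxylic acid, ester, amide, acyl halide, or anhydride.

CO: ketone, 1 C=O (running total 1).
CH(COCH3): ketone, 1 C=O (running total 2).
CH(COBr): acyl halide, 1 C=O (running total 3).
CO: ketone, 1 C=O (running total 4).
CH(COBr): acyl halide, 1 C=O (running total 5).

5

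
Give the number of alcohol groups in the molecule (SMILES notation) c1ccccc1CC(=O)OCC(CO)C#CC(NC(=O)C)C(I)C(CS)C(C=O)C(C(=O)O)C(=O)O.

C6H5– phenyl ring → arene.
–C(=O)–O–C with C on the carbonyl side → ester.
pendant –CH2OH on an sp³ backbone C → alcohol.
C≡C triple bond → alkyne.
pendant –NHC(=O)CH3: N bonded to a carbonyl → amide (not amine).
halogen on an sp³ carbon → alkyl halide.
pendant –CH2SH → thiol.
pendant –CHO: carbonyl C bonded to C and H → aldehyde.
pendant –COOH: carbonyl C bonded to C and –OH → carboxylic acid.
–COOH: carbonyl C bonded to –OH and C → carboxylic acid (the –OH is not a separate alcohol).
Alcohol appears at: CH(CH2OH) → 1.

1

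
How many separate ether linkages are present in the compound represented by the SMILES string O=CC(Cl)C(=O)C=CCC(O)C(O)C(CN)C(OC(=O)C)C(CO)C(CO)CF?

Working along the chain:
  OHC: terminal –CHO: carbonyl C bonded to H and C → aldehyde.
  CH(Cl): halogen on an sp³ carbon → alkyl halide.
  CO: –C(=O)– with carbon on both sides → ketone.
  CH=CH: C=C double bond → alkene.
  CH(OH): –OH on an sp³ carbon → alcohol (secondary).
  CH(OH): –OH on an sp³ carbon → alcohol (secondary).
  CH(CH2NH2): pendant –CH2NH2: N on sp³ C, no adjacent C=O → amine.
  CH(OCOCH3): pendant –OC(=O)CH3: an acyloxy group → ester.
  CH(CH2OH): pendant –CH2OH on an sp³ backbone C → alcohol.
  CH(CH2OH): pendant –CH2OH on an sp³ backbone C → alcohol.
  CH2F: halogen on an sp³ carbon → alkyl halide.
No segment is a ether: CH(OH) is alcohol, not ether; CH(OH) is alcohol, not ether; CH(OCOCH3) is ester, not ether. → 0.

0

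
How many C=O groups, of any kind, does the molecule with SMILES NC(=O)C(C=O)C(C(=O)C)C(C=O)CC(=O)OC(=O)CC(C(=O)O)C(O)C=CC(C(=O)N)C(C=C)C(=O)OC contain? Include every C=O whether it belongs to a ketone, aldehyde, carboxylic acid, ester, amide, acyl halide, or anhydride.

9

H2NCO: amide, 1 C=O (running total 1).
CH(CHO): aldehyde, 1 C=O (running total 2).
CH(COCH3): ketone, 1 C=O (running total 3).
CH(CHO): aldehyde, 1 C=O (running total 4).
CH2CO-O-COCH2: anhydride, 2 C=O (running total 6).
CH(COOH): carboxylic acid, 1 C=O (running total 7).
CH(CONH2): amide, 1 C=O (running total 8).
COOCH3: ester, 1 C=O (running total 9).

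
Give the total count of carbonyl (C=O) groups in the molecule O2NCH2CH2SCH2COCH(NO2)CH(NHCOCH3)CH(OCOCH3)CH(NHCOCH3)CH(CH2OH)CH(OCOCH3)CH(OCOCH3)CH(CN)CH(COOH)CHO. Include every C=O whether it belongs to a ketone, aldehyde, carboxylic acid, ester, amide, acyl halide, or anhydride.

CO: ketone, 1 C=O (running total 1).
CH(NHCOCH3): amide, 1 C=O (running total 2).
CH(OCOCH3): ester, 1 C=O (running total 3).
CH(NHCOCH3): amide, 1 C=O (running total 4).
CH(OCOCH3): ester, 1 C=O (running total 5).
CH(OCOCH3): ester, 1 C=O (running total 6).
CH(COOH): carboxylic acid, 1 C=O (running total 7).
CHO: aldehyde, 1 C=O (running total 8).

8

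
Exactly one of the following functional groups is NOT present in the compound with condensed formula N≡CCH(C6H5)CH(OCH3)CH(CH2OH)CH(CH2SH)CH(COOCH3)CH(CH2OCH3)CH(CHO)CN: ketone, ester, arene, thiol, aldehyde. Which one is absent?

ester: present (CH(COOCH3) — pendant –COOCH3: carbonyl C bonded to C and –OCH3 → ester).
thiol: present (CH(CH2SH) — pendant –CH2SH → thiol).
arene: present (CH(C6H5) — pendant –C6H5: benzene ring → arene).
aldehyde: present (CH(CHO) — pendant –CHO: carbonyl C bonded to C and H → aldehyde).
ketone: absent. In CH(COOCH3), the C=O is bonded to an –O–C group, which defines an ester, not a ketone. In CH(CHO), the carbonyl carbon carries an H, so it is an aldehyde, not a ketone.

ketone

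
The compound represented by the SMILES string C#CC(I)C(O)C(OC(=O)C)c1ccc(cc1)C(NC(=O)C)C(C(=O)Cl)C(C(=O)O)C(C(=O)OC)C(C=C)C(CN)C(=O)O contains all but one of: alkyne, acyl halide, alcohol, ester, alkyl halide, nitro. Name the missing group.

nitro

alkyne: present (HC≡C — C≡C triple bond → alkyne).
acyl halide: present (CH(COCl) — pendant –C(=O)X: carbonyl C bonded to C and halogen → acyl halide).
ester: present (CH(OCOCH3) — pendant –OC(=O)CH3: an acyloxy group → ester).
alkyl halide: present (CH(I) — halogen on an sp³ carbon → alkyl halide).
alcohol: present (CH(OH) — –OH on an sp³ carbon → alcohol (secondary)).
nitro: no segment matches this pattern.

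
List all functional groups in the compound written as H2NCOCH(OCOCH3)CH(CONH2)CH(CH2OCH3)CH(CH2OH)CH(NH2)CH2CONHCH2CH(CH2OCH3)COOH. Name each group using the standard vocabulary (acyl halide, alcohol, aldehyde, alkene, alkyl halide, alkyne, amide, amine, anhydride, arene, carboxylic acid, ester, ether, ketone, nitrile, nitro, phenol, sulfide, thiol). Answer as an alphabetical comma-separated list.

alcohol, amide, amine, carboxylic acid, ester, ether

Taking each segment in turn:
  H2NCO: –C(=O)NH2: carbonyl C bonded to C and to N → amide (the N is not a separate amine).
  CH(OCOCH3): pendant –OC(=O)CH3: an acyloxy group → ester.
  CH(CONH2): pendant –CONH2: carbonyl C bonded to C and N → amide.
  CH(CH2OCH3): pendant –CH2OCH3: C–O–C linkage → ether.
  CH(CH2OH): pendant –CH2OH on an sp³ backbone C → alcohol.
  CH(NH2): –NH2 on an sp³ carbon with no adjacent C=O → amine.
  CH2CONHCH2: –C(=O)–N– linkage → amide (the N is not an amine).
  CH(CH2OCH3): pendant –CH2OCH3: C–O–C linkage → ether.
  COOH: –COOH: carbonyl C bonded to –OH and C → carboxylic acid (the –OH is not a separate alcohol).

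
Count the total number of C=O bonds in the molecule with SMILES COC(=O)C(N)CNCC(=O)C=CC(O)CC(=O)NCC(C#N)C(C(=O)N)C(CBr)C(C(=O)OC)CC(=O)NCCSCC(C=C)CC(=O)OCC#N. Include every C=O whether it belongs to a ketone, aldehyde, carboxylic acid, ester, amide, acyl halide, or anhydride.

CH3OOC: ester, 1 C=O (running total 1).
CO: ketone, 1 C=O (running total 2).
CH2CONHCH2: amide, 1 C=O (running total 3).
CH(CONH2): amide, 1 C=O (running total 4).
CH(COOCH3): ester, 1 C=O (running total 5).
CH2CONHCH2: amide, 1 C=O (running total 6).
CH2COOCH2: ester, 1 C=O (running total 7).

7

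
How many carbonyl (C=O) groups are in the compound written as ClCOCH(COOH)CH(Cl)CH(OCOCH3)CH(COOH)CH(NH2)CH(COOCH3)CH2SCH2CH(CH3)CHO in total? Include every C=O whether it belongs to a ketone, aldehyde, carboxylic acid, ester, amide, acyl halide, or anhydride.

ClCO: acyl halide, 1 C=O (running total 1).
CH(COOH): carboxylic acid, 1 C=O (running total 2).
CH(OCOCH3): ester, 1 C=O (running total 3).
CH(COOH): carboxylic acid, 1 C=O (running total 4).
CH(COOCH3): ester, 1 C=O (running total 5).
CHO: aldehyde, 1 C=O (running total 6).

6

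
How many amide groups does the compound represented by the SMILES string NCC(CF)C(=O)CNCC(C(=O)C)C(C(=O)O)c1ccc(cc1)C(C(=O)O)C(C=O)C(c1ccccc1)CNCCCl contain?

Working along the chain:
  H2NCH2: –NH2 on an sp³ carbon with no adjacent C=O → amine.
  CH(CH2F): pendant –CH2X: halogen on sp³ carbon → alkyl halide.
  CO: –C(=O)– with carbon on both sides → ketone.
  CH2NHCH2: C–N–C with sp³ carbons and no adjacent C=O → amine (secondary).
  CH(COCH3): pendant –COCH3: carbonyl C bonded to two carbons → ketone.
  CH(COOH): pendant –COOH: carbonyl C bonded to C and –OH → carboxylic acid.
  C6H4: para-disubstituted benzene ring → arene.
  CH(COOH): pendant –COOH: carbonyl C bonded to C and –OH → carboxylic acid.
  CH(CHO): pendant –CHO: carbonyl C bonded to C and H → aldehyde.
  CH(C6H5): pendant –C6H5: benzene ring → arene.
  CH2NHCH2: C–N–C with sp³ carbons and no adjacent C=O → amine (secondary).
  CH2Cl: halogen on an sp³ carbon → alkyl halide.
No segment is a amide: H2NCH2 is amine, not amide; CH2NHCH2 is amine, not amide; CH2NHCH2 is amine, not amide. → 0.

0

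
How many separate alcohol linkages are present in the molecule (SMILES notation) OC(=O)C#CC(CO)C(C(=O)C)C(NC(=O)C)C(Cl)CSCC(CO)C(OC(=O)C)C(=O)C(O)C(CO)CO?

Taking each segment in turn:
  HOOC: –COOH: carbonyl C bonded to –OH and C → carboxylic acid (the –OH is not a separate alcohol).
  C≡C: C≡C triple bond → alkyne.
  CH(CH2OH): pendant –CH2OH on an sp³ backbone C → alcohol.
  CH(COCH3): pendant –COCH3: carbonyl C bonded to two carbons → ketone.
  CH(NHCOCH3): pendant –NHC(=O)CH3: N bonded to a carbonyl → amide (not amine).
  CH(Cl): halogen on an sp³ carbon → alkyl halide.
  CH2SCH2: C–S–C linkage → sulfide (thioether).
  CH(CH2OH): pendant –CH2OH on an sp³ backbone C → alcohol.
  CH(OCOCH3): pendant –OC(=O)CH3: an acyloxy group → ester.
  CO: –C(=O)– with carbon on both sides → ketone.
  CH(OH): –OH on an sp³ carbon → alcohol (secondary).
  CH(CH2OH): pendant –CH2OH on an sp³ backbone C → alcohol.
  CH2OH: –OH on an sp³ carbon → alcohol.
Alcohol appears at: CH(CH2OH), CH(CH2OH), CH(OH), CH(CH2OH), CH2OH → 5.

5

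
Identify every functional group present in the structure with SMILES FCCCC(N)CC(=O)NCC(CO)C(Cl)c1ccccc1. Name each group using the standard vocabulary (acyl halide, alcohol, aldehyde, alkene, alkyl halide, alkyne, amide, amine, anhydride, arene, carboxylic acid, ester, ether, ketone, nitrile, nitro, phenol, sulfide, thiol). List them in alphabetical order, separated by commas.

Taking each segment in turn:
  FCH2: halogen on an sp³ carbon → alkyl halide.
  CH(NH2): –NH2 on an sp³ carbon with no adjacent C=O → amine.
  CH2CONHCH2: –C(=O)–N– linkage → amide (the N is not an amine).
  CH(CH2OH): pendant –CH2OH on an sp³ backbone C → alcohol.
  CH(Cl): halogen on an sp³ carbon → alkyl halide.
  C6H5: –C6H5 phenyl ring → arene.

alcohol, alkyl halide, amide, amine, arene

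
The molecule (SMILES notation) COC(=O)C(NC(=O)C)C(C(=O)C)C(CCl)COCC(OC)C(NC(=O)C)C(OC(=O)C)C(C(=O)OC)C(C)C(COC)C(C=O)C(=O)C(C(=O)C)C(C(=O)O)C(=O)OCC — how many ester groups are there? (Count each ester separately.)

4

Reading the structure from left to right:
  CH3OOC: CH3O–C(=O)–: carbonyl C bonded to C and to –OCH3 → ester (not ketone + ether).
  CH(NHCOCH3): pendant –NHC(=O)CH3: N bonded to a carbonyl → amide (not amine).
  CH(COCH3): pendant –COCH3: carbonyl C bonded to two carbons → ketone.
  CH(CH2Cl): pendant –CH2X: halogen on sp³ carbon → alkyl halide.
  CH2OCH2: C–O–C with sp³ carbons on both sides and no adjacent C=O → ether.
  CH(OCH3): pendant –OCH3: C–O–C with sp³ C, no adjacent C=O → ether.
  CH(NHCOCH3): pendant –NHC(=O)CH3: N bonded to a carbonyl → amide (not amine).
  CH(OCOCH3): pendant –OC(=O)CH3: an acyloxy group → ester.
  CH(COOCH3): pendant –COOCH3: carbonyl C bonded to C and –OCH3 → ester.
  CH(CH2OCH3): pendant –CH2OCH3: C–O–C linkage → ether.
  CH(CHO): pendant –CHO: carbonyl C bonded to C and H → aldehyde.
  CO: –C(=O)– with carbon on both sides → ketone.
  CH(COCH3): pendant –COCH3: carbonyl C bonded to two carbons → ketone.
  CH(COOH): pendant –COOH: carbonyl C bonded to C and –OH → carboxylic acid.
  COOCH2CH3: –C(=O)OCH2CH3: carbonyl C bonded to C and to –OEt → ester.
Ester appears at: CH3OOC, CH(OCOCH3), CH(COOCH3), COOCH2CH3 → 4.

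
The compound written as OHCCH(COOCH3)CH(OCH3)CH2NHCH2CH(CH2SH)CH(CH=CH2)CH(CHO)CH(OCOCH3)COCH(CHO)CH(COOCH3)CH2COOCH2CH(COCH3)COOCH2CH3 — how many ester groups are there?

5

Working along the chain:
  OHC: terminal –CHO: carbonyl C bonded to H and C → aldehyde.
  CH(COOCH3): pendant –COOCH3: carbonyl C bonded to C and –OCH3 → ester.
  CH(OCH3): pendant –OCH3: C–O–C with sp³ C, no adjacent C=O → ether.
  CH2NHCH2: C–N–C with sp³ carbons and no adjacent C=O → amine (secondary).
  CH(CH2SH): pendant –CH2SH → thiol.
  CH(CH=CH2): pendant –CH=CH2: C=C double bond → alkene.
  CH(CHO): pendant –CHO: carbonyl C bonded to C and H → aldehyde.
  CH(OCOCH3): pendant –OC(=O)CH3: an acyloxy group → ester.
  CO: –C(=O)– with carbon on both sides → ketone.
  CH(CHO): pendant –CHO: carbonyl C bonded to C and H → aldehyde.
  CH(COOCH3): pendant –COOCH3: carbonyl C bonded to C and –OCH3 → ester.
  CH2COOCH2: –C(=O)–O–C with C on the carbonyl side → ester.
  CH(COCH3): pendant –COCH3: carbonyl C bonded to two carbons → ketone.
  COOCH2CH3: –C(=O)OCH2CH3: carbonyl C bonded to C and to –OEt → ester.
Ester appears at: CH(COOCH3), CH(OCOCH3), CH(COOCH3), CH2COOCH2, COOCH2CH3 → 5.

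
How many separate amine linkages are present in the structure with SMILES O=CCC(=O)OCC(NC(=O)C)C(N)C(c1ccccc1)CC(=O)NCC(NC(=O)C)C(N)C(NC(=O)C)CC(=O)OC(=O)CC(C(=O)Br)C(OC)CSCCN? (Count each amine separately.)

3

Reading the structure from left to right:
  OHC: terminal –CHO: carbonyl C bonded to H and C → aldehyde.
  CH2COOCH2: –C(=O)–O–C with C on the carbonyl side → ester.
  CH(NHCOCH3): pendant –NHC(=O)CH3: N bonded to a carbonyl → amide (not amine).
  CH(NH2): –NH2 on an sp³ carbon with no adjacent C=O → amine.
  CH(C6H5): pendant –C6H5: benzene ring → arene.
  CH2CONHCH2: –C(=O)–N– linkage → amide (the N is not an amine).
  CH(NHCOCH3): pendant –NHC(=O)CH3: N bonded to a carbonyl → amide (not amine).
  CH(NH2): –NH2 on an sp³ carbon with no adjacent C=O → amine.
  CH(NHCOCH3): pendant –NHC(=O)CH3: N bonded to a carbonyl → amide (not amine).
  CH2CO-O-COCH2: two acyl groups sharing one oxygen, –C(=O)–O–C(=O)– → anhydride.
  CH(COBr): pendant –C(=O)X: carbonyl C bonded to C and halogen → acyl halide.
  CH(OCH3): pendant –OCH3: C–O–C with sp³ C, no adjacent C=O → ether.
  CH2SCH2: C–S–C linkage → sulfide (thioether).
  CH2NH2: –NH2 on an sp³ carbon with no adjacent C=O → amine.
Amine appears at: CH(NH2), CH(NH2), CH2NH2 → 3.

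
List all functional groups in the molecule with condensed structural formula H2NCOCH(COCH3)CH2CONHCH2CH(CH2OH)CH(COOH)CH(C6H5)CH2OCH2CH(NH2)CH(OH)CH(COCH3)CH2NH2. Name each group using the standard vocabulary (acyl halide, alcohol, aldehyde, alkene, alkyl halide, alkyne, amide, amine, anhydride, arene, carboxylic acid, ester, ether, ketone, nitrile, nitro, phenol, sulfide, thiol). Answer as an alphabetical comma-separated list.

–C(=O)NH2: carbonyl C bonded to C and to N → amide (the N is not a separate amine).
pendant –COCH3: carbonyl C bonded to two carbons → ketone.
–C(=O)–N– linkage → amide (the N is not an amine).
pendant –CH2OH on an sp³ backbone C → alcohol.
pendant –COOH: carbonyl C bonded to C and –OH → carboxylic acid.
pendant –C6H5: benzene ring → arene.
C–O–C with sp³ carbons on both sides and no adjacent C=O → ether.
–NH2 on an sp³ carbon with no adjacent C=O → amine.
–OH on an sp³ carbon → alcohol (secondary).
pendant –COCH3: carbonyl C bonded to two carbons → ketone.
–NH2 on an sp³ carbon with no adjacent C=O → amine.

alcohol, amide, amine, arene, carboxylic acid, ether, ketone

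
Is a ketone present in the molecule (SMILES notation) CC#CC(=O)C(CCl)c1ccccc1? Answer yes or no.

yes

C≡C triple bond → alkyne.
–C(=O)– with carbon on both sides → ketone.
pendant –CH2X: halogen on sp³ carbon → alkyl halide.
–C6H5 phenyl ring → arene.
The CO segment supplies the ketone: –C(=O)– with carbon on both sides → ketone.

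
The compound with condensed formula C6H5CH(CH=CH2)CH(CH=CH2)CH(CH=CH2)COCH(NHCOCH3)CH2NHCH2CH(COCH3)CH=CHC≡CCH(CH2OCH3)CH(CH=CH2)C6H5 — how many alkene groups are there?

5

Reading the structure from left to right:
  C6H5: C6H5– phenyl ring → arene.
  CH(CH=CH2): pendant –CH=CH2: C=C double bond → alkene.
  CH(CH=CH2): pendant –CH=CH2: C=C double bond → alkene.
  CH(CH=CH2): pendant –CH=CH2: C=C double bond → alkene.
  CO: –C(=O)– with carbon on both sides → ketone.
  CH(NHCOCH3): pendant –NHC(=O)CH3: N bonded to a carbonyl → amide (not amine).
  CH2NHCH2: C–N–C with sp³ carbons and no adjacent C=O → amine (secondary).
  CH(COCH3): pendant –COCH3: carbonyl C bonded to two carbons → ketone.
  CH=CH: C=C double bond → alkene.
  C≡C: C≡C triple bond → alkyne.
  CH(CH2OCH3): pendant –CH2OCH3: C–O–C linkage → ether.
  CH(CH=CH2): pendant –CH=CH2: C=C double bond → alkene.
  C6H5: –C6H5 phenyl ring → arene.
Alkene appears at: CH(CH=CH2), CH(CH=CH2), CH(CH=CH2), CH=CH, CH(CH=CH2) → 5.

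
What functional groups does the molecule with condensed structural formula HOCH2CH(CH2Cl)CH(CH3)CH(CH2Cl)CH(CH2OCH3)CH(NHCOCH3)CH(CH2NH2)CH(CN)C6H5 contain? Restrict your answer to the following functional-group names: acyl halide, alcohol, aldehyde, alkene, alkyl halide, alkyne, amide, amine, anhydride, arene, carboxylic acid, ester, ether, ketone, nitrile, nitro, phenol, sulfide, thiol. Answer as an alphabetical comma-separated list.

alcohol, alkyl halide, amide, amine, arene, ether, nitrile

Taking each segment in turn:
  HOCH2: HO– on an sp³ carbon → alcohol.
  CH(CH2Cl): pendant –CH2X: halogen on sp³ carbon → alkyl halide.
  CH(CH2Cl): pendant –CH2X: halogen on sp³ carbon → alkyl halide.
  CH(CH2OCH3): pendant –CH2OCH3: C–O–C linkage → ether.
  CH(NHCOCH3): pendant –NHC(=O)CH3: N bonded to a carbonyl → amide (not amine).
  CH(CH2NH2): pendant –CH2NH2: N on sp³ C, no adjacent C=O → amine.
  CH(CN): pendant –C≡N: nitrile.
  C6H5: –C6H5 phenyl ring → arene.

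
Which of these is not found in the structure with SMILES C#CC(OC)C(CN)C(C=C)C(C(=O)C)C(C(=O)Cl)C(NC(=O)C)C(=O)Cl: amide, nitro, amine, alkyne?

alkyne: present (HC≡C — C≡C triple bond → alkyne).
amine: present (CH(CH2NH2) — pendant –CH2NH2: N on sp³ C, no adjacent C=O → amine).
amide: present (CH(NHCOCH3) — pendant –NHC(=O)CH3: N bonded to a carbonyl → amide (not amine)).
nitro: no segment matches this pattern.

nitro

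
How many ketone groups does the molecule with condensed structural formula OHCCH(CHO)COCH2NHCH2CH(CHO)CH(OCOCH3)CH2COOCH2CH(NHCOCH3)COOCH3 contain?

Taking each segment in turn:
  OHC: terminal –CHO: carbonyl C bonded to H and C → aldehyde.
  CH(CHO): pendant –CHO: carbonyl C bonded to C and H → aldehyde.
  CO: –C(=O)– with carbon on both sides → ketone.
  CH2NHCH2: C–N–C with sp³ carbons and no adjacent C=O → amine (secondary).
  CH(CHO): pendant –CHO: carbonyl C bonded to C and H → aldehyde.
  CH(OCOCH3): pendant –OC(=O)CH3: an acyloxy group → ester.
  CH2COOCH2: –C(=O)–O–C with C on the carbonyl side → ester.
  CH(NHCOCH3): pendant –NHC(=O)CH3: N bonded to a carbonyl → amide (not amine).
  COOCH3: –C(=O)OCH3: carbonyl C bonded to C and to –OCH3 → ester (not ketone + ether).
Ketone appears at: CO → 1.

1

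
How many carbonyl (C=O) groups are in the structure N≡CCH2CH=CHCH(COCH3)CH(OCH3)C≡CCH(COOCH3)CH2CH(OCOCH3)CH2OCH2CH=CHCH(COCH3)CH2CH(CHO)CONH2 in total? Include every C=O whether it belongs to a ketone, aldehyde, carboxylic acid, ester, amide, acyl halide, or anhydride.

CH(COCH3): ketone, 1 C=O (running total 1).
CH(COOCH3): ester, 1 C=O (running total 2).
CH(OCOCH3): ester, 1 C=O (running total 3).
CH(COCH3): ketone, 1 C=O (running total 4).
CH(CHO): aldehyde, 1 C=O (running total 5).
CONH2: amide, 1 C=O (running total 6).

6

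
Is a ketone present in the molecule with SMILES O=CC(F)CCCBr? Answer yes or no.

Taking each segment in turn:
  OHC: terminal –CHO: carbonyl C bonded to H and C → aldehyde.
  CH(F): halogen on an sp³ carbon → alkyl halide.
  CH2Br: halogen on an sp³ carbon → alkyl halide.
In OHC, the carbonyl carbon carries an H, so it is an aldehyde, not a ketone.
The groups actually present are: aldehyde, alkyl halide.

no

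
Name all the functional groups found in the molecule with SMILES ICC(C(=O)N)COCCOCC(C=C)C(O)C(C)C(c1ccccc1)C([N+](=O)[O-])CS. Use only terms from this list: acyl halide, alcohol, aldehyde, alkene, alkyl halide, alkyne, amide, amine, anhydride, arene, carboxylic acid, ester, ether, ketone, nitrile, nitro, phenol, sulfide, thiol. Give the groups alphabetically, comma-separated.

alcohol, alkene, alkyl halide, amide, arene, ether, nitro, thiol

halogen on an sp³ carbon → alkyl halide.
pendant –CONH2: carbonyl C bonded to C and N → amide.
C–O–C with sp³ carbons on both sides and no adjacent C=O → ether.
C–O–C with sp³ carbons on both sides and no adjacent C=O → ether.
pendant –CH=CH2: C=C double bond → alkene.
–OH on an sp³ carbon → alcohol (secondary).
pendant –C6H5: benzene ring → arene.
–NO2 on an sp³ carbon → nitro (the N=O is not a carbonyl).
–SH on an sp³ carbon → thiol.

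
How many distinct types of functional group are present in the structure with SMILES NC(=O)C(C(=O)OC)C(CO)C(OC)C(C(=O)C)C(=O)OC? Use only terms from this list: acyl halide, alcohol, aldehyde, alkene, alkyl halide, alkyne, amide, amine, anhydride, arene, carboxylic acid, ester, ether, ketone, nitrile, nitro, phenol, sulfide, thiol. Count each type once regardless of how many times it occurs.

5

–C(=O)NH2: carbonyl C bonded to C and to N → amide (the N is not a separate amine).
pendant –COOCH3: carbonyl C bonded to C and –OCH3 → ester.
pendant –CH2OH on an sp³ backbone C → alcohol.
pendant –OCH3: C–O–C with sp³ C, no adjacent C=O → ether.
pendant –COCH3: carbonyl C bonded to two carbons → ketone.
–C(=O)OCH3: carbonyl C bonded to C and to –OCH3 → ester (not ketone + ether).
Distinct types present: alcohol, amide, ester, ether, ketone.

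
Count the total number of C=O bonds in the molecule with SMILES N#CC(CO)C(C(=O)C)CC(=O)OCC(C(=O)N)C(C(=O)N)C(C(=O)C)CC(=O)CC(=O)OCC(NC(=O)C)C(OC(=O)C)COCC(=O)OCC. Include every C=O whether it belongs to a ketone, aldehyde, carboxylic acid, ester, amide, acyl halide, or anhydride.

CH(COCH3): ketone, 1 C=O (running total 1).
CH2COOCH2: ester, 1 C=O (running total 2).
CH(CONH2): amide, 1 C=O (running total 3).
CH(CONH2): amide, 1 C=O (running total 4).
CH(COCH3): ketone, 1 C=O (running total 5).
CO: ketone, 1 C=O (running total 6).
CH2COOCH2: ester, 1 C=O (running total 7).
CH(NHCOCH3): amide, 1 C=O (running total 8).
CH(OCOCH3): ester, 1 C=O (running total 9).
COOCH2CH3: ester, 1 C=O (running total 10).

10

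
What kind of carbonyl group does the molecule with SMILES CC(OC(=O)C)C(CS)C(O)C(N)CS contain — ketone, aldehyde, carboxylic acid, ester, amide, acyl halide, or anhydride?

The carbonyl is in the CH(OCOCH3) segment: pendant –OC(=O)CH3: an acyloxy group → ester.

ester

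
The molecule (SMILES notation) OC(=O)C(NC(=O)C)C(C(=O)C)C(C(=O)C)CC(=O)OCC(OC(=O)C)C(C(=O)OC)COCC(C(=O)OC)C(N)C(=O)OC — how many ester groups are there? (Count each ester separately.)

5

Taking each segment in turn:
  HOOC: –COOH: carbonyl C bonded to –OH and C → carboxylic acid (the –OH is not a separate alcohol).
  CH(NHCOCH3): pendant –NHC(=O)CH3: N bonded to a carbonyl → amide (not amine).
  CH(COCH3): pendant –COCH3: carbonyl C bonded to two carbons → ketone.
  CH(COCH3): pendant –COCH3: carbonyl C bonded to two carbons → ketone.
  CH2COOCH2: –C(=O)–O–C with C on the carbonyl side → ester.
  CH(OCOCH3): pendant –OC(=O)CH3: an acyloxy group → ester.
  CH(COOCH3): pendant –COOCH3: carbonyl C bonded to C and –OCH3 → ester.
  CH2OCH2: C–O–C with sp³ carbons on both sides and no adjacent C=O → ether.
  CH(COOCH3): pendant –COOCH3: carbonyl C bonded to C and –OCH3 → ester.
  CH(NH2): –NH2 on an sp³ carbon with no adjacent C=O → amine.
  COOCH3: –C(=O)OCH3: carbonyl C bonded to C and to –OCH3 → ester (not ketone + ether).
Ester appears at: CH2COOCH2, CH(OCOCH3), CH(COOCH3), CH(COOCH3), COOCH3 → 5.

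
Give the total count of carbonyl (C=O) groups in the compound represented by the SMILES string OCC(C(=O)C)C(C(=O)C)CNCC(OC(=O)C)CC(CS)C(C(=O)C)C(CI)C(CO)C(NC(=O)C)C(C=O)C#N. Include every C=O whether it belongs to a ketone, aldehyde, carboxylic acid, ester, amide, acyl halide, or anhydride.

CH(COCH3): ketone, 1 C=O (running total 1).
CH(COCH3): ketone, 1 C=O (running total 2).
CH(OCOCH3): ester, 1 C=O (running total 3).
CH(COCH3): ketone, 1 C=O (running total 4).
CH(NHCOCH3): amide, 1 C=O (running total 5).
CH(CHO): aldehyde, 1 C=O (running total 6).

6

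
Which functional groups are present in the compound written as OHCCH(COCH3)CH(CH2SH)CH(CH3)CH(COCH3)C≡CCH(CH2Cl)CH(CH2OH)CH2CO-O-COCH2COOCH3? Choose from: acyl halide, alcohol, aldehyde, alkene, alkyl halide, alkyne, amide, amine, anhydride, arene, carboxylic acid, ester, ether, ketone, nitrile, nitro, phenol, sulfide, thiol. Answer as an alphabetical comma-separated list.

terminal –CHO: carbonyl C bonded to H and C → aldehyde.
pendant –COCH3: carbonyl C bonded to two carbons → ketone.
pendant –CH2SH → thiol.
pendant –COCH3: carbonyl C bonded to two carbons → ketone.
C≡C triple bond → alkyne.
pendant –CH2X: halogen on sp³ carbon → alkyl halide.
pendant –CH2OH on an sp³ backbone C → alcohol.
two acyl groups sharing one oxygen, –C(=O)–O–C(=O)– → anhydride.
–C(=O)OCH3: carbonyl C bonded to C and to –OCH3 → ester (not ketone + ether).

alcohol, aldehyde, alkyl halide, alkyne, anhydride, ester, ketone, thiol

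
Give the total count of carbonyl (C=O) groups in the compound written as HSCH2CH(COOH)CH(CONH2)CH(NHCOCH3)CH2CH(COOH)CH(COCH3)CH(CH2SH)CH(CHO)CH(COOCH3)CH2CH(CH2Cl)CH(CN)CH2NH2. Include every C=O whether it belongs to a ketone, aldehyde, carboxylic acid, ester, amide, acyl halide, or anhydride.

CH(COOH): carboxylic acid, 1 C=O (running total 1).
CH(CONH2): amide, 1 C=O (running total 2).
CH(NHCOCH3): amide, 1 C=O (running total 3).
CH(COOH): carboxylic acid, 1 C=O (running total 4).
CH(COCH3): ketone, 1 C=O (running total 5).
CH(CHO): aldehyde, 1 C=O (running total 6).
CH(COOCH3): ester, 1 C=O (running total 7).

7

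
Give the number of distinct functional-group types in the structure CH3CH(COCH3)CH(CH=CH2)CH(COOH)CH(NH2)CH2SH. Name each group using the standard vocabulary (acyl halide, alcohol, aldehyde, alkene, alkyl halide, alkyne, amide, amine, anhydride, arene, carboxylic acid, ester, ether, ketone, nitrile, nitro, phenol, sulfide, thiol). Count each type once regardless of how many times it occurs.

Working along the chain:
  CH(COCH3): pendant –COCH3: carbonyl C bonded to two carbons → ketone.
  CH(CH=CH2): pendant –CH=CH2: C=C double bond → alkene.
  CH(COOH): pendant –COOH: carbonyl C bonded to C and –OH → carboxylic acid.
  CH(NH2): –NH2 on an sp³ carbon with no adjacent C=O → amine.
  CH2SH: –SH on an sp³ carbon → thiol.
Distinct types present: alkene, amine, carboxylic acid, ketone, thiol.

5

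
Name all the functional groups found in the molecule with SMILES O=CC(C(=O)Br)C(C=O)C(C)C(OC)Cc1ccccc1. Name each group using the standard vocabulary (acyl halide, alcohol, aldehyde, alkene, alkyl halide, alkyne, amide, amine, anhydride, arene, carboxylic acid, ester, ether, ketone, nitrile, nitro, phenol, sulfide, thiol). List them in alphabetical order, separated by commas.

acyl halide, aldehyde, arene, ether

terminal –CHO: carbonyl C bonded to H and C → aldehyde.
pendant –C(=O)X: carbonyl C bonded to C and halogen → acyl halide.
pendant –CHO: carbonyl C bonded to C and H → aldehyde.
pendant –OCH3: C–O–C with sp³ C, no adjacent C=O → ether.
–C6H5 phenyl ring → arene.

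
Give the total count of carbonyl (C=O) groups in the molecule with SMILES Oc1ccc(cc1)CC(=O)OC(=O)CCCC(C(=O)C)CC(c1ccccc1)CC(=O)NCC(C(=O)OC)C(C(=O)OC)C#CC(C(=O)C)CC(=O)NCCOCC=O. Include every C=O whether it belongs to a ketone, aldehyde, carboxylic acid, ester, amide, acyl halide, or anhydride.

9

CH2CO-O-COCH2: anhydride, 2 C=O (running total 2).
CH(COCH3): ketone, 1 C=O (running total 3).
CH2CONHCH2: amide, 1 C=O (running total 4).
CH(COOCH3): ester, 1 C=O (running total 5).
CH(COOCH3): ester, 1 C=O (running total 6).
CH(COCH3): ketone, 1 C=O (running total 7).
CH2CONHCH2: amide, 1 C=O (running total 8).
CHO: aldehyde, 1 C=O (running total 9).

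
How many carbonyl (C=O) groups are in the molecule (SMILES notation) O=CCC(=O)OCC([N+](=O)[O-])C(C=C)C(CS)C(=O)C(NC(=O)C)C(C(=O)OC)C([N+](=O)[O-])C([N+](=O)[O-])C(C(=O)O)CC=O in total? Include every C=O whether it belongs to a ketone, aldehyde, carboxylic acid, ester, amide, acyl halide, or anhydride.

OHC: aldehyde, 1 C=O (running total 1).
CH2COOCH2: ester, 1 C=O (running total 2).
CO: ketone, 1 C=O (running total 3).
CH(NHCOCH3): amide, 1 C=O (running total 4).
CH(COOCH3): ester, 1 C=O (running total 5).
CH(COOH): carboxylic acid, 1 C=O (running total 6).
CHO: aldehyde, 1 C=O (running total 7).

7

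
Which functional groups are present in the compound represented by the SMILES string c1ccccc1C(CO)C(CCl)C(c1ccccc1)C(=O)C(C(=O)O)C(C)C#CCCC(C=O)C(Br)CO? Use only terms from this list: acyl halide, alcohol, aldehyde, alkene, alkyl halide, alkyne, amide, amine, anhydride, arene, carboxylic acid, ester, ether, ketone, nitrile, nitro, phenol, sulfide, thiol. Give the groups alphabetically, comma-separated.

alcohol, aldehyde, alkyl halide, alkyne, arene, carboxylic acid, ketone

C6H5– phenyl ring → arene.
pendant –CH2OH on an sp³ backbone C → alcohol.
pendant –CH2X: halogen on sp³ carbon → alkyl halide.
pendant –C6H5: benzene ring → arene.
–C(=O)– with carbon on both sides → ketone.
pendant –COOH: carbonyl C bonded to C and –OH → carboxylic acid.
C≡C triple bond → alkyne.
pendant –CHO: carbonyl C bonded to C and H → aldehyde.
halogen on an sp³ carbon → alkyl halide.
–OH on an sp³ carbon → alcohol.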